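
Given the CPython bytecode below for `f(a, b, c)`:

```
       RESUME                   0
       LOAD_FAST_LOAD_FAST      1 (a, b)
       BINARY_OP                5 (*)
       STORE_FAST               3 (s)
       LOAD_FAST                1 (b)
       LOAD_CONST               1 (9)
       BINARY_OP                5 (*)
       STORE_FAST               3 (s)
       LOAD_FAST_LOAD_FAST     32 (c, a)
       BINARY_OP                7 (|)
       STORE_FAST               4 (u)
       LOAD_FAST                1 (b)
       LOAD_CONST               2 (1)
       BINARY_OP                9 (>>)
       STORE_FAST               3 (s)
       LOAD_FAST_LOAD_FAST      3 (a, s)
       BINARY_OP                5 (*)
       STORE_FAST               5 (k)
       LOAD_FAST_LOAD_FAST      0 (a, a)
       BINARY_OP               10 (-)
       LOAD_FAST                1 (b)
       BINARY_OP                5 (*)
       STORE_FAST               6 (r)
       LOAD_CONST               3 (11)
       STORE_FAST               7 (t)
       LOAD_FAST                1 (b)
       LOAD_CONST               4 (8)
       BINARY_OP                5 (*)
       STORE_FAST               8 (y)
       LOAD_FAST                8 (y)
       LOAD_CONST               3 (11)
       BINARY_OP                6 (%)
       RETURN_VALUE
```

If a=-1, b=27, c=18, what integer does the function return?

7

LOAD_FAST_LOAD_FAST a,b → push -1,27. Stack: [-1, 27]
BINARY_OP * → -1 * 27 = -27. Stack: [-27]
STORE_FAST s → s=-27. Stack: []
LOAD_FAST b → push 27. Stack: [27]
LOAD_CONST → push 9. Stack: [27, 9]
BINARY_OP * → 27 * 9 = 243. Stack: [243]
STORE_FAST s → s=243. Stack: []
LOAD_FAST_LOAD_FAST c,a → push 18,-1. Stack: [18, -1]
BINARY_OP | → 18 | -1 = -1. Stack: [-1]
STORE_FAST u → u=-1. Stack: []
LOAD_FAST b → push 27. Stack: [27]
LOAD_CONST → push 1. Stack: [27, 1]
BINARY_OP >> → 27 >> 1 = 13. Stack: [13]
STORE_FAST s → s=13. Stack: []
LOAD_FAST_LOAD_FAST a,s → push -1,13. Stack: [-1, 13]
BINARY_OP * → -1 * 13 = -13. Stack: [-13]
STORE_FAST k → k=-13. Stack: []
LOAD_FAST_LOAD_FAST a,a → push -1,-1. Stack: [-1, -1]
BINARY_OP - → -1 - -1 = 0. Stack: [0]
LOAD_FAST b → push 27. Stack: [0, 27]
BINARY_OP * → 0 * 27 = 0. Stack: [0]
STORE_FAST r → r=0. Stack: []
LOAD_CONST → push 11. Stack: [11]
STORE_FAST t → t=11. Stack: []
LOAD_FAST b → push 27. Stack: [27]
LOAD_CONST → push 8. Stack: [27, 8]
BINARY_OP * → 27 * 8 = 216. Stack: [216]
STORE_FAST y → y=216. Stack: []
LOAD_FAST y → push 216. Stack: [216]
LOAD_CONST → push 11. Stack: [216, 11]
BINARY_OP % → 216 % 11 = 7. Stack: [7]
RETURN_VALUE → return 7.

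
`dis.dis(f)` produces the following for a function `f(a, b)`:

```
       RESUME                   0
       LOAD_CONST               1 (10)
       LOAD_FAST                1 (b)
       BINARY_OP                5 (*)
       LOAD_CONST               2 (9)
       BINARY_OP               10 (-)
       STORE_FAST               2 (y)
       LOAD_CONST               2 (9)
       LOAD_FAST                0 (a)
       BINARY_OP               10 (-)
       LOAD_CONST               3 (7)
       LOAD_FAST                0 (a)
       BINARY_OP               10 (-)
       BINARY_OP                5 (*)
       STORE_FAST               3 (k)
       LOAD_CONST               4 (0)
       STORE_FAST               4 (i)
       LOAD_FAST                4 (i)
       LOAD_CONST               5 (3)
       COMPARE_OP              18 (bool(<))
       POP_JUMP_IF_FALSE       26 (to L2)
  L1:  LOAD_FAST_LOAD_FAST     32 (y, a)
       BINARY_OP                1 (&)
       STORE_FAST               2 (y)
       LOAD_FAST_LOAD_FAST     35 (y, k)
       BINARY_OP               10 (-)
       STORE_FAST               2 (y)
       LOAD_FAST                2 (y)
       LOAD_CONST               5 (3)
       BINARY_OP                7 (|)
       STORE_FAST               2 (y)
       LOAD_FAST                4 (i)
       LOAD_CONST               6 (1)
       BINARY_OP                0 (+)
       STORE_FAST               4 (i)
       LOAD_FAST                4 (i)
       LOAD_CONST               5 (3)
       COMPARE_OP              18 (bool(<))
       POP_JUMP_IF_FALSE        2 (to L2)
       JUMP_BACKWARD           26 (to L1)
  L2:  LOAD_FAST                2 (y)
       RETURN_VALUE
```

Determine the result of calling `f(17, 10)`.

LOAD_CONST → push 10
LOAD_FAST b → push 10
BINARY_OP * → 10 * 10 = 100
LOAD_CONST → push 9
BINARY_OP - → 100 - 9 = 91
STORE_FAST y → y=91
LOAD_CONST → push 9
LOAD_FAST a → push 17
BINARY_OP - → 9 - 17 = -8
LOAD_CONST → push 7
LOAD_FAST a → push 17
BINARY_OP - → 7 - 17 = -10
BINARY_OP * → -8 * -10 = 80
STORE_FAST k → k=80
LOAD_CONST → push 0
STORE_FAST i → i=0
LOAD_FAST i → push 0
LOAD_CONST → push 3
COMPARE_OP bool(<) → 0 vs 3 = True
POP_JUMP_IF_FALSE → pop True; no jump
LOAD_FAST_LOAD_FAST y,a → push 91,17
BINARY_OP & → 91 & 17 = 17
STORE_FAST y → y=17
LOAD_FAST_LOAD_FAST y,k → push 17,80
BINARY_OP - → 17 - 80 = -63
STORE_FAST y → y=-63
LOAD_FAST y → push -63
LOAD_CONST → push 3
BINARY_OP | → -63 | 3 = -61
STORE_FAST y → y=-61
LOAD_FAST i → push 0
LOAD_CONST → push 1
BINARY_OP + → 0 + 1 = 1
STORE_FAST i → i=1
LOAD_FAST i → push 1
LOAD_CONST → push 3
COMPARE_OP bool(<) → 1 vs 3 = True
POP_JUMP_IF_FALSE → pop True; no jump
LOAD_FAST_LOAD_FAST y,a → push -61,17
BINARY_OP & → -61 & 17 = 1
STORE_FAST y → y=1
LOAD_FAST_LOAD_FAST y,k → push 1,80
BINARY_OP - → 1 - 80 = -79
STORE_FAST y → y=-79
LOAD_FAST y → push -79
LOAD_CONST → push 3
BINARY_OP | → -79 | 3 = -77
STORE_FAST y → y=-77
LOAD_FAST i → push 1
LOAD_CONST → push 1
BINARY_OP + → 1 + 1 = 2
STORE_FAST i → i=2
LOAD_FAST i → push 2
LOAD_CONST → push 3
COMPARE_OP bool(<) → 2 vs 3 = True
POP_JUMP_IF_FALSE → pop True; no jump
LOAD_FAST_LOAD_FAST y,a → push -77,17
BINARY_OP & → -77 & 17 = 17
STORE_FAST y → y=17
LOAD_FAST_LOAD_FAST y,k → push 17,80
BINARY_OP - → 17 - 80 = -63
STORE_FAST y → y=-63
LOAD_FAST y → push -63
LOAD_CONST → push 3
BINARY_OP | → -63 | 3 = -61
STORE_FAST y → y=-61
LOAD_FAST i → push 2
LOAD_CONST → push 1
BINARY_OP + → 2 + 1 = 3
STORE_FAST i → i=3
LOAD_FAST i → push 3
LOAD_CONST → push 3
COMPARE_OP bool(<) → 3 vs 3 = False
POP_JUMP_IF_FALSE → pop False; jump
LOAD_FAST y → push -61
RETURN_VALUE → return -61.

-61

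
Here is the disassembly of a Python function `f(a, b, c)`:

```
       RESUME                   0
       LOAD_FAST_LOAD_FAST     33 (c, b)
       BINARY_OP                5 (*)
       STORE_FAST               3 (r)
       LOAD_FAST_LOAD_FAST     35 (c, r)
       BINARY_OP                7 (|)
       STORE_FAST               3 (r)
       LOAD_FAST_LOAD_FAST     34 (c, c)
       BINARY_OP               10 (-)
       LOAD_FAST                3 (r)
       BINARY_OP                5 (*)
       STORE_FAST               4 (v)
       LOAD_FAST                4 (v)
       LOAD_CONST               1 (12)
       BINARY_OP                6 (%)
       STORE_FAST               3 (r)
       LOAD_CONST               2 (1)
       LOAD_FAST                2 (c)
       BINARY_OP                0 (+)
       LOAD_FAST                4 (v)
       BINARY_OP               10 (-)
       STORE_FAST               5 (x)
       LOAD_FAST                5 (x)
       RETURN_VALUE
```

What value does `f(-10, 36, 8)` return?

LOAD_FAST_LOAD_FAST c,b → push 8,36. Stack: [8, 36]
BINARY_OP * → 8 * 36 = 288. Stack: [288]
STORE_FAST r → r=288. Stack: []
LOAD_FAST_LOAD_FAST c,r → push 8,288. Stack: [8, 288]
BINARY_OP | → 8 | 288 = 296. Stack: [296]
STORE_FAST r → r=296. Stack: []
LOAD_FAST_LOAD_FAST c,c → push 8,8. Stack: [8, 8]
BINARY_OP - → 8 - 8 = 0. Stack: [0]
LOAD_FAST r → push 296. Stack: [0, 296]
BINARY_OP * → 0 * 296 = 0. Stack: [0]
STORE_FAST v → v=0. Stack: []
LOAD_FAST v → push 0. Stack: [0]
LOAD_CONST → push 12. Stack: [0, 12]
BINARY_OP % → 0 % 12 = 0. Stack: [0]
STORE_FAST r → r=0. Stack: []
LOAD_CONST → push 1. Stack: [1]
LOAD_FAST c → push 8. Stack: [1, 8]
BINARY_OP + → 1 + 8 = 9. Stack: [9]
LOAD_FAST v → push 0. Stack: [9, 0]
BINARY_OP - → 9 - 0 = 9. Stack: [9]
STORE_FAST x → x=9. Stack: []
LOAD_FAST x → push 9. Stack: [9]
RETURN_VALUE → return 9.

9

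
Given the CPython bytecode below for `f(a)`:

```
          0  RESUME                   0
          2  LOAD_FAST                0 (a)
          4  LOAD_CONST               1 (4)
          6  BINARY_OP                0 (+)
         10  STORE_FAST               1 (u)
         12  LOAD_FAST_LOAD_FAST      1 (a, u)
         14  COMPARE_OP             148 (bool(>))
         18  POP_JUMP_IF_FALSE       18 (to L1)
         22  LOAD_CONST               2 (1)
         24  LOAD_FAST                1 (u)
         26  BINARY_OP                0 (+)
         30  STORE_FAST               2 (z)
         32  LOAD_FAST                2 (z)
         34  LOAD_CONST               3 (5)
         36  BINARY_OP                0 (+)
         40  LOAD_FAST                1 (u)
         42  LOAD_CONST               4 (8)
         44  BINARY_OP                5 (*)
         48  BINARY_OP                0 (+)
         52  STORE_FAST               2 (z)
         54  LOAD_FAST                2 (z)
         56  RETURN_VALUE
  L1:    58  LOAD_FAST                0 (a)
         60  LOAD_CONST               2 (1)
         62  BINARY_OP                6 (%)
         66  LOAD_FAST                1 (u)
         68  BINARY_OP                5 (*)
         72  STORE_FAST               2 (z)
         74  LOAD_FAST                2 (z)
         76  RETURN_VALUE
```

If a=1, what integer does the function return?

LOAD_FAST a → push 1. Stack: [1]
LOAD_CONST → push 4. Stack: [1, 4]
BINARY_OP + → 1 + 4 = 5. Stack: [5]
STORE_FAST u → u=5. Stack: []
LOAD_FAST_LOAD_FAST a,u → push 1,5. Stack: [1, 5]
COMPARE_OP bool(>) → 1 vs 5 = False. Stack: [False]
POP_JUMP_IF_FALSE → pop False; jump. Stack: []
LOAD_FAST a → push 1. Stack: [1]
LOAD_CONST → push 1. Stack: [1, 1]
BINARY_OP % → 1 % 1 = 0. Stack: [0]
LOAD_FAST u → push 5. Stack: [0, 5]
BINARY_OP * → 0 * 5 = 0. Stack: [0]
STORE_FAST z → z=0. Stack: []
LOAD_FAST z → push 0. Stack: [0]
RETURN_VALUE → return 0.

0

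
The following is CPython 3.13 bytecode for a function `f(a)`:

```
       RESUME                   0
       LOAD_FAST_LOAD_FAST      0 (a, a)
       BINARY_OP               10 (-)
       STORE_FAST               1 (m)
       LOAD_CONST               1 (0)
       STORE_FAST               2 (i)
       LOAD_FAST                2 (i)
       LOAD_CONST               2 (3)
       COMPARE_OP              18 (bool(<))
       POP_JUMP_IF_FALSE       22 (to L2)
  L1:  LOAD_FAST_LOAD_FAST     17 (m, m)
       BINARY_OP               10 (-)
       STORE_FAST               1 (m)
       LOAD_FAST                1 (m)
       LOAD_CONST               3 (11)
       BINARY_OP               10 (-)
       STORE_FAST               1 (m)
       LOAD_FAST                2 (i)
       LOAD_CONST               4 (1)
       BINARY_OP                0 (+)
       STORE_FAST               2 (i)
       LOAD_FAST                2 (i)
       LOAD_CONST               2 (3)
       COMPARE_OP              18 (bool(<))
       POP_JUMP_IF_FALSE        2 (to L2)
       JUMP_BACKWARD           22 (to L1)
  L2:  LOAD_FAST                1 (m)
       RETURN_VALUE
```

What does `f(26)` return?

-11

LOAD_FAST_LOAD_FAST a,a → push 26,26. Stack: [26, 26]
BINARY_OP - → 26 - 26 = 0. Stack: [0]
STORE_FAST m → m=0. Stack: []
LOAD_CONST → push 0. Stack: [0]
STORE_FAST i → i=0. Stack: []
LOAD_FAST i → push 0. Stack: [0]
LOAD_CONST → push 3. Stack: [0, 3]
COMPARE_OP bool(<) → 0 vs 3 = True. Stack: [True]
POP_JUMP_IF_FALSE → pop True; no jump. Stack: []
LOAD_FAST_LOAD_FAST m,m → push 0,0. Stack: [0, 0]
BINARY_OP - → 0 - 0 = 0. Stack: [0]
STORE_FAST m → m=0. Stack: []
LOAD_FAST m → push 0. Stack: [0]
LOAD_CONST → push 11. Stack: [0, 11]
BINARY_OP - → 0 - 11 = -11. Stack: [-11]
STORE_FAST m → m=-11. Stack: []
LOAD_FAST i → push 0. Stack: [0]
LOAD_CONST → push 1. Stack: [0, 1]
BINARY_OP + → 0 + 1 = 1. Stack: [1]
STORE_FAST i → i=1. Stack: []
LOAD_FAST i → push 1. Stack: [1]
LOAD_CONST → push 3. Stack: [1, 3]
COMPARE_OP bool(<) → 1 vs 3 = True. Stack: [True]
POP_JUMP_IF_FALSE → pop True; no jump. Stack: []
LOAD_FAST_LOAD_FAST m,m → push -11,-11. Stack: [-11, -11]
BINARY_OP - → -11 - -11 = 0. Stack: [0]
STORE_FAST m → m=0. Stack: []
LOAD_FAST m → push 0. Stack: [0]
LOAD_CONST → push 11. Stack: [0, 11]
BINARY_OP - → 0 - 11 = -11. Stack: [-11]
STORE_FAST m → m=-11. Stack: []
LOAD_FAST i → push 1. Stack: [1]
LOAD_CONST → push 1. Stack: [1, 1]
BINARY_OP + → 1 + 1 = 2. Stack: [2]
STORE_FAST i → i=2. Stack: []
LOAD_FAST i → push 2. Stack: [2]
LOAD_CONST → push 3. Stack: [2, 3]
COMPARE_OP bool(<) → 2 vs 3 = True. Stack: [True]
POP_JUMP_IF_FALSE → pop True; no jump. Stack: []
LOAD_FAST_LOAD_FAST m,m → push -11,-11. Stack: [-11, -11]
BINARY_OP - → -11 - -11 = 0. Stack: [0]
STORE_FAST m → m=0. Stack: []
LOAD_FAST m → push 0. Stack: [0]
LOAD_CONST → push 11. Stack: [0, 11]
BINARY_OP - → 0 - 11 = -11. Stack: [-11]
STORE_FAST m → m=-11. Stack: []
LOAD_FAST i → push 2. Stack: [2]
LOAD_CONST → push 1. Stack: [2, 1]
BINARY_OP + → 2 + 1 = 3. Stack: [3]
STORE_FAST i → i=3. Stack: []
LOAD_FAST i → push 3. Stack: [3]
LOAD_CONST → push 3. Stack: [3, 3]
COMPARE_OP bool(<) → 3 vs 3 = False. Stack: [False]
POP_JUMP_IF_FALSE → pop False; jump. Stack: []
LOAD_FAST m → push -11. Stack: [-11]
RETURN_VALUE → return -11.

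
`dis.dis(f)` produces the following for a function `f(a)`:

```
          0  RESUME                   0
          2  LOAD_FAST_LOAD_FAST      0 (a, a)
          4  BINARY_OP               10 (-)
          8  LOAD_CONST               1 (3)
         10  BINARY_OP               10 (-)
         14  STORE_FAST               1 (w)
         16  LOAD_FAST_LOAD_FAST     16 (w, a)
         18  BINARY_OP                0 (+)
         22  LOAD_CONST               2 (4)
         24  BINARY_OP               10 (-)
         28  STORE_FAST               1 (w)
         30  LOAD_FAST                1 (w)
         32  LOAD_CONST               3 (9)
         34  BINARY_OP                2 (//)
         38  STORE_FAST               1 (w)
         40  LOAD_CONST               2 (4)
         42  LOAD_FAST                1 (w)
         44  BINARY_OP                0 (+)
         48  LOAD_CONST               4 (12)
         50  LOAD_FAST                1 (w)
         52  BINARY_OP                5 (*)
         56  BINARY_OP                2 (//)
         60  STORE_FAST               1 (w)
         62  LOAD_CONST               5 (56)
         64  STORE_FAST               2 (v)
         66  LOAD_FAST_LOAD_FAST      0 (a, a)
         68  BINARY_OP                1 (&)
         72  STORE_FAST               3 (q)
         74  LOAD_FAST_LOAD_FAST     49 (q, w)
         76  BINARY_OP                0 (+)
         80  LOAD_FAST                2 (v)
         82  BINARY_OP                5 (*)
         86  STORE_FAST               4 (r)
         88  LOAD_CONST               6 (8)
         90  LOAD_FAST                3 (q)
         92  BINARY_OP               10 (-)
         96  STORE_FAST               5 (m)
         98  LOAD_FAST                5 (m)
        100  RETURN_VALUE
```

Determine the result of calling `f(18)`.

-10

LOAD_FAST_LOAD_FAST a,a → push 18,18. Stack: [18, 18]
BINARY_OP - → 18 - 18 = 0. Stack: [0]
LOAD_CONST → push 3. Stack: [0, 3]
BINARY_OP - → 0 - 3 = -3. Stack: [-3]
STORE_FAST w → w=-3. Stack: []
LOAD_FAST_LOAD_FAST w,a → push -3,18. Stack: [-3, 18]
BINARY_OP + → -3 + 18 = 15. Stack: [15]
LOAD_CONST → push 4. Stack: [15, 4]
BINARY_OP - → 15 - 4 = 11. Stack: [11]
STORE_FAST w → w=11. Stack: []
LOAD_FAST w → push 11. Stack: [11]
LOAD_CONST → push 9. Stack: [11, 9]
BINARY_OP // → 11 // 9 = 1. Stack: [1]
STORE_FAST w → w=1. Stack: []
LOAD_CONST → push 4. Stack: [4]
LOAD_FAST w → push 1. Stack: [4, 1]
BINARY_OP + → 4 + 1 = 5. Stack: [5]
LOAD_CONST → push 12. Stack: [5, 12]
LOAD_FAST w → push 1. Stack: [5, 12, 1]
BINARY_OP * → 12 * 1 = 12. Stack: [5, 12]
BINARY_OP // → 5 // 12 = 0. Stack: [0]
STORE_FAST w → w=0. Stack: []
LOAD_CONST → push 56. Stack: [56]
STORE_FAST v → v=56. Stack: []
LOAD_FAST_LOAD_FAST a,a → push 18,18. Stack: [18, 18]
BINARY_OP & → 18 & 18 = 18. Stack: [18]
STORE_FAST q → q=18. Stack: []
LOAD_FAST_LOAD_FAST q,w → push 18,0. Stack: [18, 0]
BINARY_OP + → 18 + 0 = 18. Stack: [18]
LOAD_FAST v → push 56. Stack: [18, 56]
BINARY_OP * → 18 * 56 = 1008. Stack: [1008]
STORE_FAST r → r=1008. Stack: []
LOAD_CONST → push 8. Stack: [8]
LOAD_FAST q → push 18. Stack: [8, 18]
BINARY_OP - → 8 - 18 = -10. Stack: [-10]
STORE_FAST m → m=-10. Stack: []
LOAD_FAST m → push -10. Stack: [-10]
RETURN_VALUE → return -10.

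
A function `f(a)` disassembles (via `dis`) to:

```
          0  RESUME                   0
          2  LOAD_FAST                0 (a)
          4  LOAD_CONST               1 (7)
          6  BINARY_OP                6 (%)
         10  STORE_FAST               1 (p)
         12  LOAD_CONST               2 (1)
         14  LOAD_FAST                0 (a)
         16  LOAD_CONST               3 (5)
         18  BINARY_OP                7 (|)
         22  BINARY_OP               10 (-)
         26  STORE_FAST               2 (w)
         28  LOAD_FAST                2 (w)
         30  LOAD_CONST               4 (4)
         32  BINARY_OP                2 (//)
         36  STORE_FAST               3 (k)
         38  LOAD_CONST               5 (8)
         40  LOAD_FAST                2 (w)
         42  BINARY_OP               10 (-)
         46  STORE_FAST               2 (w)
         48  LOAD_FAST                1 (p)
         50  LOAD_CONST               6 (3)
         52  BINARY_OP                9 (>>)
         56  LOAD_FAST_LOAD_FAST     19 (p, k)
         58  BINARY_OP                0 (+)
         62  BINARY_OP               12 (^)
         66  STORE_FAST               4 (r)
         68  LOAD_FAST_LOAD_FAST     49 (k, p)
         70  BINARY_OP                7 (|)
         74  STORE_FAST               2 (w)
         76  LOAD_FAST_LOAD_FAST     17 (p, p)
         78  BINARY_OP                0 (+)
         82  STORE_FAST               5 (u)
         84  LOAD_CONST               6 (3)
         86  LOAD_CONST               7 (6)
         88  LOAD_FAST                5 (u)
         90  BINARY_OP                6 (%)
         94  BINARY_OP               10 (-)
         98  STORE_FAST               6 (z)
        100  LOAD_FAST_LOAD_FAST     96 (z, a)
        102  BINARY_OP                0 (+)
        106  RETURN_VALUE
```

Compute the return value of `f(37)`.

38

LOAD_FAST a → push 37. Stack: [37]
LOAD_CONST → push 7. Stack: [37, 7]
BINARY_OP % → 37 % 7 = 2. Stack: [2]
STORE_FAST p → p=2. Stack: []
LOAD_CONST → push 1. Stack: [1]
LOAD_FAST a → push 37. Stack: [1, 37]
LOAD_CONST → push 5. Stack: [1, 37, 5]
BINARY_OP | → 37 | 5 = 37. Stack: [1, 37]
BINARY_OP - → 1 - 37 = -36. Stack: [-36]
STORE_FAST w → w=-36. Stack: []
LOAD_FAST w → push -36. Stack: [-36]
LOAD_CONST → push 4. Stack: [-36, 4]
BINARY_OP // → -36 // 4 = -9. Stack: [-9]
STORE_FAST k → k=-9. Stack: []
LOAD_CONST → push 8. Stack: [8]
LOAD_FAST w → push -36. Stack: [8, -36]
BINARY_OP - → 8 - -36 = 44. Stack: [44]
STORE_FAST w → w=44. Stack: []
LOAD_FAST p → push 2. Stack: [2]
LOAD_CONST → push 3. Stack: [2, 3]
BINARY_OP >> → 2 >> 3 = 0. Stack: [0]
LOAD_FAST_LOAD_FAST p,k → push 2,-9. Stack: [0, 2, -9]
BINARY_OP + → 2 + -9 = -7. Stack: [0, -7]
BINARY_OP ^ → 0 ^ -7 = -7. Stack: [-7]
STORE_FAST r → r=-7. Stack: []
LOAD_FAST_LOAD_FAST k,p → push -9,2. Stack: [-9, 2]
BINARY_OP | → -9 | 2 = -9. Stack: [-9]
STORE_FAST w → w=-9. Stack: []
LOAD_FAST_LOAD_FAST p,p → push 2,2. Stack: [2, 2]
BINARY_OP + → 2 + 2 = 4. Stack: [4]
STORE_FAST u → u=4. Stack: []
LOAD_CONST → push 3. Stack: [3]
LOAD_CONST → push 6. Stack: [3, 6]
LOAD_FAST u → push 4. Stack: [3, 6, 4]
BINARY_OP % → 6 % 4 = 2. Stack: [3, 2]
BINARY_OP - → 3 - 2 = 1. Stack: [1]
STORE_FAST z → z=1. Stack: []
LOAD_FAST_LOAD_FAST z,a → push 1,37. Stack: [1, 37]
BINARY_OP + → 1 + 37 = 38. Stack: [38]
RETURN_VALUE → return 38.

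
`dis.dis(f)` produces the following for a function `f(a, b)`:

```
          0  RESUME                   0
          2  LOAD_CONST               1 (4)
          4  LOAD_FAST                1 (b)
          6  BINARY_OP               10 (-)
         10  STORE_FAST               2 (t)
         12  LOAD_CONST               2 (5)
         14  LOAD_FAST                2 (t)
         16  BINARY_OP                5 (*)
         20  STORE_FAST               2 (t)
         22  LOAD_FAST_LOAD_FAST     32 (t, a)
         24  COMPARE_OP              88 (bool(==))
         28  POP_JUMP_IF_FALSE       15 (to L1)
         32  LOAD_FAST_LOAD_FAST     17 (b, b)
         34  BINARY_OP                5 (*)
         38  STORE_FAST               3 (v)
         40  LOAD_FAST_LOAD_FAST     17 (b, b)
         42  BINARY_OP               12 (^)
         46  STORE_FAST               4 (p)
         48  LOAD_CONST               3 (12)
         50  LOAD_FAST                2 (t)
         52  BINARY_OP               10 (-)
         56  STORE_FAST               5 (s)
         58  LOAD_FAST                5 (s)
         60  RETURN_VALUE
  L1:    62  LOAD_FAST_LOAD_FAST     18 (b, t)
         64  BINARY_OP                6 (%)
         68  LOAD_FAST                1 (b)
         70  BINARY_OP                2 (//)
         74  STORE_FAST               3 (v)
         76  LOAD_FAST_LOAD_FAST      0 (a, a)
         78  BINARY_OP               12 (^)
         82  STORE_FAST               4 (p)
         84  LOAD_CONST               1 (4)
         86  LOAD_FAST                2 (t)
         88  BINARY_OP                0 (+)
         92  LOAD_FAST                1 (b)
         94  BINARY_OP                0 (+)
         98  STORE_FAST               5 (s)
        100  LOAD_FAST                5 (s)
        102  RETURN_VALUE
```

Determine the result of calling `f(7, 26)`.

LOAD_CONST → push 4. Stack: [4]
LOAD_FAST b → push 26. Stack: [4, 26]
BINARY_OP - → 4 - 26 = -22. Stack: [-22]
STORE_FAST t → t=-22. Stack: []
LOAD_CONST → push 5. Stack: [5]
LOAD_FAST t → push -22. Stack: [5, -22]
BINARY_OP * → 5 * -22 = -110. Stack: [-110]
STORE_FAST t → t=-110. Stack: []
LOAD_FAST_LOAD_FAST t,a → push -110,7. Stack: [-110, 7]
COMPARE_OP bool(==) → -110 vs 7 = False. Stack: [False]
POP_JUMP_IF_FALSE → pop False; jump. Stack: []
LOAD_FAST_LOAD_FAST b,t → push 26,-110. Stack: [26, -110]
BINARY_OP % → 26 % -110 = -84. Stack: [-84]
LOAD_FAST b → push 26. Stack: [-84, 26]
BINARY_OP // → -84 // 26 = -4. Stack: [-4]
STORE_FAST v → v=-4. Stack: []
LOAD_FAST_LOAD_FAST a,a → push 7,7. Stack: [7, 7]
BINARY_OP ^ → 7 ^ 7 = 0. Stack: [0]
STORE_FAST p → p=0. Stack: []
LOAD_CONST → push 4. Stack: [4]
LOAD_FAST t → push -110. Stack: [4, -110]
BINARY_OP + → 4 + -110 = -106. Stack: [-106]
LOAD_FAST b → push 26. Stack: [-106, 26]
BINARY_OP + → -106 + 26 = -80. Stack: [-80]
STORE_FAST s → s=-80. Stack: []
LOAD_FAST s → push -80. Stack: [-80]
RETURN_VALUE → return -80.

-80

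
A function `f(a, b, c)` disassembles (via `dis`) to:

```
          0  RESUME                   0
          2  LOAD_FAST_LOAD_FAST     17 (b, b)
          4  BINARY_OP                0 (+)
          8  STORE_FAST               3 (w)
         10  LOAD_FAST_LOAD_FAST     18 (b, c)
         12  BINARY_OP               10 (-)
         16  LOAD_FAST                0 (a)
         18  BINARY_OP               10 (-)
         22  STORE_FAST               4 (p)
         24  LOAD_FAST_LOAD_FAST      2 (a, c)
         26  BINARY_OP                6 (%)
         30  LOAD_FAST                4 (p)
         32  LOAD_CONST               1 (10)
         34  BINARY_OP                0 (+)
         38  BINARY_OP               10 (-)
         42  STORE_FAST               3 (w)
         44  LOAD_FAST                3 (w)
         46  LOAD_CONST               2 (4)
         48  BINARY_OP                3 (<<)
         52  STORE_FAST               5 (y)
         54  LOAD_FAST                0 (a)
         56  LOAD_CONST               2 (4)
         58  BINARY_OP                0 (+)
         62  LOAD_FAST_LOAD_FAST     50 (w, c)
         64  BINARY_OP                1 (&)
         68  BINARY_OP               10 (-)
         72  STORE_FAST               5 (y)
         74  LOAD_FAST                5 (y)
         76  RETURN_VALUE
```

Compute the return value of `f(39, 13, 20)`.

LOAD_FAST_LOAD_FAST b,b → push 13,13. Stack: [13, 13]
BINARY_OP + → 13 + 13 = 26. Stack: [26]
STORE_FAST w → w=26. Stack: []
LOAD_FAST_LOAD_FAST b,c → push 13,20. Stack: [13, 20]
BINARY_OP - → 13 - 20 = -7. Stack: [-7]
LOAD_FAST a → push 39. Stack: [-7, 39]
BINARY_OP - → -7 - 39 = -46. Stack: [-46]
STORE_FAST p → p=-46. Stack: []
LOAD_FAST_LOAD_FAST a,c → push 39,20. Stack: [39, 20]
BINARY_OP % → 39 % 20 = 19. Stack: [19]
LOAD_FAST p → push -46. Stack: [19, -46]
LOAD_CONST → push 10. Stack: [19, -46, 10]
BINARY_OP + → -46 + 10 = -36. Stack: [19, -36]
BINARY_OP - → 19 - -36 = 55. Stack: [55]
STORE_FAST w → w=55. Stack: []
LOAD_FAST w → push 55. Stack: [55]
LOAD_CONST → push 4. Stack: [55, 4]
BINARY_OP << → 55 << 4 = 880. Stack: [880]
STORE_FAST y → y=880. Stack: []
LOAD_FAST a → push 39. Stack: [39]
LOAD_CONST → push 4. Stack: [39, 4]
BINARY_OP + → 39 + 4 = 43. Stack: [43]
LOAD_FAST_LOAD_FAST w,c → push 55,20. Stack: [43, 55, 20]
BINARY_OP & → 55 & 20 = 20. Stack: [43, 20]
BINARY_OP - → 43 - 20 = 23. Stack: [23]
STORE_FAST y → y=23. Stack: []
LOAD_FAST y → push 23. Stack: [23]
RETURN_VALUE → return 23.

23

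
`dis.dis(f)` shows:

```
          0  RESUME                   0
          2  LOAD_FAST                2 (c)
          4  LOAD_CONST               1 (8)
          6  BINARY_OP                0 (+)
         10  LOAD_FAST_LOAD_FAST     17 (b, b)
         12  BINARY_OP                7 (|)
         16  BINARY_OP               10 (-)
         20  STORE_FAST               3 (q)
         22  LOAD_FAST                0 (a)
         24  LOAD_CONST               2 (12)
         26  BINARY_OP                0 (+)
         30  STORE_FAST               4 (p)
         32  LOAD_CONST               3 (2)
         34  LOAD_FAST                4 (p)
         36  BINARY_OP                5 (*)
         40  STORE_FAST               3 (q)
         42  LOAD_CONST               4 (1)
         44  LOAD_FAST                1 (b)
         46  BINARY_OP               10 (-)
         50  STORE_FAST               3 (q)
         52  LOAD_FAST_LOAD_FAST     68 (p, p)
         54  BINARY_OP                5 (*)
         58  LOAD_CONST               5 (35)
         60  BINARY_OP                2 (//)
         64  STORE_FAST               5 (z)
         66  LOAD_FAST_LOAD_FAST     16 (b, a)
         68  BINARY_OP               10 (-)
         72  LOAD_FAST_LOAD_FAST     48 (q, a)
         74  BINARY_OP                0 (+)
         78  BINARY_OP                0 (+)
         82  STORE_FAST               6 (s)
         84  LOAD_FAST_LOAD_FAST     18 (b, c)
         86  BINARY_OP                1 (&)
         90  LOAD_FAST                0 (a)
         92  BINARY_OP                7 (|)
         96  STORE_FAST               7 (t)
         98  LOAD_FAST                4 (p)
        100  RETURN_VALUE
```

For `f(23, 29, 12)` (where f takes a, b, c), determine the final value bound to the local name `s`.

1

LOAD_FAST c → push 12. Stack: [12]
LOAD_CONST → push 8. Stack: [12, 8]
BINARY_OP + → 12 + 8 = 20. Stack: [20]
LOAD_FAST_LOAD_FAST b,b → push 29,29. Stack: [20, 29, 29]
BINARY_OP | → 29 | 29 = 29. Stack: [20, 29]
BINARY_OP - → 20 - 29 = -9. Stack: [-9]
STORE_FAST q → q=-9. Stack: []
LOAD_FAST a → push 23. Stack: [23]
LOAD_CONST → push 12. Stack: [23, 12]
BINARY_OP + → 23 + 12 = 35. Stack: [35]
STORE_FAST p → p=35. Stack: []
LOAD_CONST → push 2. Stack: [2]
LOAD_FAST p → push 35. Stack: [2, 35]
BINARY_OP * → 2 * 35 = 70. Stack: [70]
STORE_FAST q → q=70. Stack: []
LOAD_CONST → push 1. Stack: [1]
LOAD_FAST b → push 29. Stack: [1, 29]
BINARY_OP - → 1 - 29 = -28. Stack: [-28]
STORE_FAST q → q=-28. Stack: []
LOAD_FAST_LOAD_FAST p,p → push 35,35. Stack: [35, 35]
BINARY_OP * → 35 * 35 = 1225. Stack: [1225]
LOAD_CONST → push 35. Stack: [1225, 35]
BINARY_OP // → 1225 // 35 = 35. Stack: [35]
STORE_FAST z → z=35. Stack: []
LOAD_FAST_LOAD_FAST b,a → push 29,23. Stack: [29, 23]
BINARY_OP - → 29 - 23 = 6. Stack: [6]
LOAD_FAST_LOAD_FAST q,a → push -28,23. Stack: [6, -28, 23]
BINARY_OP + → -28 + 23 = -5. Stack: [6, -5]
BINARY_OP + → 6 + -5 = 1. Stack: [1]
STORE_FAST s → s=1. Stack: []
LOAD_FAST_LOAD_FAST b,c → push 29,12. Stack: [29, 12]
BINARY_OP & → 29 & 12 = 12. Stack: [12]
LOAD_FAST a → push 23. Stack: [12, 23]
BINARY_OP | → 12 | 23 = 31. Stack: [31]
STORE_FAST t → t=31. Stack: []
LOAD_FAST p → push 35. Stack: [35]
RETURN_VALUE → return 35.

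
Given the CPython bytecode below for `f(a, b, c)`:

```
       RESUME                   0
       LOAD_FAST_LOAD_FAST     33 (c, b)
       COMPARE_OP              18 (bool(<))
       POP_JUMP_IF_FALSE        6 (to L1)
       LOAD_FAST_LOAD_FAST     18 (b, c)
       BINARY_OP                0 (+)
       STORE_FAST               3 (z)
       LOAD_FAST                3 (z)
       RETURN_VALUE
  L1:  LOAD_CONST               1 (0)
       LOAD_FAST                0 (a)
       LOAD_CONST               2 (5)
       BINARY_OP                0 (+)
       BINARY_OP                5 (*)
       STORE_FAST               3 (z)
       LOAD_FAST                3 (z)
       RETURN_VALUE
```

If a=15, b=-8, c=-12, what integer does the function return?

-20

LOAD_FAST_LOAD_FAST c,b → push -12,-8. Stack: [-12, -8]
COMPARE_OP bool(<) → -12 vs -8 = True. Stack: [True]
POP_JUMP_IF_FALSE → pop True; no jump. Stack: []
LOAD_FAST_LOAD_FAST b,c → push -8,-12. Stack: [-8, -12]
BINARY_OP + → -8 + -12 = -20. Stack: [-20]
STORE_FAST z → z=-20. Stack: []
LOAD_FAST z → push -20. Stack: [-20]
RETURN_VALUE → return -20.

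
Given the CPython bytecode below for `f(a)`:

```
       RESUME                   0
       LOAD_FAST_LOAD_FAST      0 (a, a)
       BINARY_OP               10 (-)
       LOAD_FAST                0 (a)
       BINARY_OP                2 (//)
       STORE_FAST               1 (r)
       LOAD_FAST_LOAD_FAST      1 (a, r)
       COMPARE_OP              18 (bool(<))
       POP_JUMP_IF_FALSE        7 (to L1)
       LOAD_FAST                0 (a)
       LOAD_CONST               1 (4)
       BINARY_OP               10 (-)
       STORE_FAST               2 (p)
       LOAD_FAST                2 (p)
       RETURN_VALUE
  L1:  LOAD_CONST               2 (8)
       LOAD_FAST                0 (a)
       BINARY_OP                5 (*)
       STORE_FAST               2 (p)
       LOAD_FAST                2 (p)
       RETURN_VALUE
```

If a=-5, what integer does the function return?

-9

LOAD_FAST_LOAD_FAST a,a → push -5,-5. Stack: [-5, -5]
BINARY_OP - → -5 - -5 = 0. Stack: [0]
LOAD_FAST a → push -5. Stack: [0, -5]
BINARY_OP // → 0 // -5 = 0. Stack: [0]
STORE_FAST r → r=0. Stack: []
LOAD_FAST_LOAD_FAST a,r → push -5,0. Stack: [-5, 0]
COMPARE_OP bool(<) → -5 vs 0 = True. Stack: [True]
POP_JUMP_IF_FALSE → pop True; no jump. Stack: []
LOAD_FAST a → push -5. Stack: [-5]
LOAD_CONST → push 4. Stack: [-5, 4]
BINARY_OP - → -5 - 4 = -9. Stack: [-9]
STORE_FAST p → p=-9. Stack: []
LOAD_FAST p → push -9. Stack: [-9]
RETURN_VALUE → return -9.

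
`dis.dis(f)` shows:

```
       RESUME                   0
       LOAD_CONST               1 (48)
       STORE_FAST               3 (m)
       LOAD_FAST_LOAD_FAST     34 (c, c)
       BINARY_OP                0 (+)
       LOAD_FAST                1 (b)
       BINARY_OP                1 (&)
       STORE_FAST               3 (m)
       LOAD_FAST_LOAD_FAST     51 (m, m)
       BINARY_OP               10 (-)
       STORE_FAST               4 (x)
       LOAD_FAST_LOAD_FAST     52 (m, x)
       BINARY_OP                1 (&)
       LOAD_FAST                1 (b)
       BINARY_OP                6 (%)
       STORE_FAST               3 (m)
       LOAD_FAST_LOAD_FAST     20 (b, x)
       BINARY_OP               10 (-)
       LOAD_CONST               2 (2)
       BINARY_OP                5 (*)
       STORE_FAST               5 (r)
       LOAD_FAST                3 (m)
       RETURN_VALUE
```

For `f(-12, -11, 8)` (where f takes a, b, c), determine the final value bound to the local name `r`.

LOAD_CONST → push 48. Stack: [48]
STORE_FAST m → m=48. Stack: []
LOAD_FAST_LOAD_FAST c,c → push 8,8. Stack: [8, 8]
BINARY_OP + → 8 + 8 = 16. Stack: [16]
LOAD_FAST b → push -11. Stack: [16, -11]
BINARY_OP & → 16 & -11 = 16. Stack: [16]
STORE_FAST m → m=16. Stack: []
LOAD_FAST_LOAD_FAST m,m → push 16,16. Stack: [16, 16]
BINARY_OP - → 16 - 16 = 0. Stack: [0]
STORE_FAST x → x=0. Stack: []
LOAD_FAST_LOAD_FAST m,x → push 16,0. Stack: [16, 0]
BINARY_OP & → 16 & 0 = 0. Stack: [0]
LOAD_FAST b → push -11. Stack: [0, -11]
BINARY_OP % → 0 % -11 = 0. Stack: [0]
STORE_FAST m → m=0. Stack: []
LOAD_FAST_LOAD_FAST b,x → push -11,0. Stack: [-11, 0]
BINARY_OP - → -11 - 0 = -11. Stack: [-11]
LOAD_CONST → push 2. Stack: [-11, 2]
BINARY_OP * → -11 * 2 = -22. Stack: [-22]
STORE_FAST r → r=-22. Stack: []
LOAD_FAST m → push 0. Stack: [0]
RETURN_VALUE → return 0.

-22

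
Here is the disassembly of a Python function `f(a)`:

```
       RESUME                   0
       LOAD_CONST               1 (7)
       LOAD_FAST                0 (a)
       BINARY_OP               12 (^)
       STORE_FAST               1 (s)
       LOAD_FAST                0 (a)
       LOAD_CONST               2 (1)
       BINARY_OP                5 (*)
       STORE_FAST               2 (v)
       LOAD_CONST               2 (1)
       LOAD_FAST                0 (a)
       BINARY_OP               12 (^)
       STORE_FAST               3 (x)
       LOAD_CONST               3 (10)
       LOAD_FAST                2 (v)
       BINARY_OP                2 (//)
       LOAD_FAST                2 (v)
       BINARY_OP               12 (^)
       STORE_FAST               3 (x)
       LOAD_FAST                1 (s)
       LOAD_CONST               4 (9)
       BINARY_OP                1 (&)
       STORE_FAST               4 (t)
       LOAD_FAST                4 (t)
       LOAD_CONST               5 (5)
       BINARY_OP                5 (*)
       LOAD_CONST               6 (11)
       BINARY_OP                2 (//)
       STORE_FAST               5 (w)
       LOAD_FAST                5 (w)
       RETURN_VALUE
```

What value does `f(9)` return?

3

LOAD_CONST → push 7. Stack: [7]
LOAD_FAST a → push 9. Stack: [7, 9]
BINARY_OP ^ → 7 ^ 9 = 14. Stack: [14]
STORE_FAST s → s=14. Stack: []
LOAD_FAST a → push 9. Stack: [9]
LOAD_CONST → push 1. Stack: [9, 1]
BINARY_OP * → 9 * 1 = 9. Stack: [9]
STORE_FAST v → v=9. Stack: []
LOAD_CONST → push 1. Stack: [1]
LOAD_FAST a → push 9. Stack: [1, 9]
BINARY_OP ^ → 1 ^ 9 = 8. Stack: [8]
STORE_FAST x → x=8. Stack: []
LOAD_CONST → push 10. Stack: [10]
LOAD_FAST v → push 9. Stack: [10, 9]
BINARY_OP // → 10 // 9 = 1. Stack: [1]
LOAD_FAST v → push 9. Stack: [1, 9]
BINARY_OP ^ → 1 ^ 9 = 8. Stack: [8]
STORE_FAST x → x=8. Stack: []
LOAD_FAST s → push 14. Stack: [14]
LOAD_CONST → push 9. Stack: [14, 9]
BINARY_OP & → 14 & 9 = 8. Stack: [8]
STORE_FAST t → t=8. Stack: []
LOAD_FAST t → push 8. Stack: [8]
LOAD_CONST → push 5. Stack: [8, 5]
BINARY_OP * → 8 * 5 = 40. Stack: [40]
LOAD_CONST → push 11. Stack: [40, 11]
BINARY_OP // → 40 // 11 = 3. Stack: [3]
STORE_FAST w → w=3. Stack: []
LOAD_FAST w → push 3. Stack: [3]
RETURN_VALUE → return 3.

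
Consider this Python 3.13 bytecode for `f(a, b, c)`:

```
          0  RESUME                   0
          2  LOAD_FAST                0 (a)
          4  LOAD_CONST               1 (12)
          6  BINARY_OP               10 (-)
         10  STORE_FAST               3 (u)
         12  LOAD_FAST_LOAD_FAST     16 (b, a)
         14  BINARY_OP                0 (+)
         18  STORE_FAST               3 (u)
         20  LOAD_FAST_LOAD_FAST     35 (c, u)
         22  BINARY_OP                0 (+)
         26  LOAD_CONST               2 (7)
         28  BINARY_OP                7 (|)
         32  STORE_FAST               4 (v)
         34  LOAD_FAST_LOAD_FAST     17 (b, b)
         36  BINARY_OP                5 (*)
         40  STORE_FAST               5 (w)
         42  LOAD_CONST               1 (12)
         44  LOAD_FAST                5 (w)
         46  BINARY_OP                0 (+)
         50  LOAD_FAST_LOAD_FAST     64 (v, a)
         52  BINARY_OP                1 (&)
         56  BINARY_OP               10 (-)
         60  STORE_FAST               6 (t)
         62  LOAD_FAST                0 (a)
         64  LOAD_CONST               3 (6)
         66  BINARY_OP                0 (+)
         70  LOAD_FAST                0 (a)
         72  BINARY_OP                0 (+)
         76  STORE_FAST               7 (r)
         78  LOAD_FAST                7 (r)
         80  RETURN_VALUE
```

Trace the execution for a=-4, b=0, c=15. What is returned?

-2

LOAD_FAST a → push -4. Stack: [-4]
LOAD_CONST → push 12. Stack: [-4, 12]
BINARY_OP - → -4 - 12 = -16. Stack: [-16]
STORE_FAST u → u=-16. Stack: []
LOAD_FAST_LOAD_FAST b,a → push 0,-4. Stack: [0, -4]
BINARY_OP + → 0 + -4 = -4. Stack: [-4]
STORE_FAST u → u=-4. Stack: []
LOAD_FAST_LOAD_FAST c,u → push 15,-4. Stack: [15, -4]
BINARY_OP + → 15 + -4 = 11. Stack: [11]
LOAD_CONST → push 7. Stack: [11, 7]
BINARY_OP | → 11 | 7 = 15. Stack: [15]
STORE_FAST v → v=15. Stack: []
LOAD_FAST_LOAD_FAST b,b → push 0,0. Stack: [0, 0]
BINARY_OP * → 0 * 0 = 0. Stack: [0]
STORE_FAST w → w=0. Stack: []
LOAD_CONST → push 12. Stack: [12]
LOAD_FAST w → push 0. Stack: [12, 0]
BINARY_OP + → 12 + 0 = 12. Stack: [12]
LOAD_FAST_LOAD_FAST v,a → push 15,-4. Stack: [12, 15, -4]
BINARY_OP & → 15 & -4 = 12. Stack: [12, 12]
BINARY_OP - → 12 - 12 = 0. Stack: [0]
STORE_FAST t → t=0. Stack: []
LOAD_FAST a → push -4. Stack: [-4]
LOAD_CONST → push 6. Stack: [-4, 6]
BINARY_OP + → -4 + 6 = 2. Stack: [2]
LOAD_FAST a → push -4. Stack: [2, -4]
BINARY_OP + → 2 + -4 = -2. Stack: [-2]
STORE_FAST r → r=-2. Stack: []
LOAD_FAST r → push -2. Stack: [-2]
RETURN_VALUE → return -2.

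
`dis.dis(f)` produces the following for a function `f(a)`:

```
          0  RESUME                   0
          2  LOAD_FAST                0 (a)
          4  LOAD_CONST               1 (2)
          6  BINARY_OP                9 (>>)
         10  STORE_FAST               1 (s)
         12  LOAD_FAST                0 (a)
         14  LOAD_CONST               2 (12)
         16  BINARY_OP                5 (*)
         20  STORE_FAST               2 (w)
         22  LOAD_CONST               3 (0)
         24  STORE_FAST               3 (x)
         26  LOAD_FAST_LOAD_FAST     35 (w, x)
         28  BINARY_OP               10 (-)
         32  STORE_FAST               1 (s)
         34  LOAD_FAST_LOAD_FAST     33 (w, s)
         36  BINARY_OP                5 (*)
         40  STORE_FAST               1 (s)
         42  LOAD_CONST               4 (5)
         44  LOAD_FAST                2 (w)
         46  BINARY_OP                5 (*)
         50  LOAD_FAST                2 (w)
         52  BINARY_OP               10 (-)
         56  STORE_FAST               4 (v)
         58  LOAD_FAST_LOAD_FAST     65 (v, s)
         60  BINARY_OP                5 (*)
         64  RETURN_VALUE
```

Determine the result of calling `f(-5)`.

LOAD_FAST a → push -5. Stack: [-5]
LOAD_CONST → push 2. Stack: [-5, 2]
BINARY_OP >> → -5 >> 2 = -2. Stack: [-2]
STORE_FAST s → s=-2. Stack: []
LOAD_FAST a → push -5. Stack: [-5]
LOAD_CONST → push 12. Stack: [-5, 12]
BINARY_OP * → -5 * 12 = -60. Stack: [-60]
STORE_FAST w → w=-60. Stack: []
LOAD_CONST → push 0. Stack: [0]
STORE_FAST x → x=0. Stack: []
LOAD_FAST_LOAD_FAST w,x → push -60,0. Stack: [-60, 0]
BINARY_OP - → -60 - 0 = -60. Stack: [-60]
STORE_FAST s → s=-60. Stack: []
LOAD_FAST_LOAD_FAST w,s → push -60,-60. Stack: [-60, -60]
BINARY_OP * → -60 * -60 = 3600. Stack: [3600]
STORE_FAST s → s=3600. Stack: []
LOAD_CONST → push 5. Stack: [5]
LOAD_FAST w → push -60. Stack: [5, -60]
BINARY_OP * → 5 * -60 = -300. Stack: [-300]
LOAD_FAST w → push -60. Stack: [-300, -60]
BINARY_OP - → -300 - -60 = -240. Stack: [-240]
STORE_FAST v → v=-240. Stack: []
LOAD_FAST_LOAD_FAST v,s → push -240,3600. Stack: [-240, 3600]
BINARY_OP * → -240 * 3600 = -864000. Stack: [-864000]
RETURN_VALUE → return -864000.

-864000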